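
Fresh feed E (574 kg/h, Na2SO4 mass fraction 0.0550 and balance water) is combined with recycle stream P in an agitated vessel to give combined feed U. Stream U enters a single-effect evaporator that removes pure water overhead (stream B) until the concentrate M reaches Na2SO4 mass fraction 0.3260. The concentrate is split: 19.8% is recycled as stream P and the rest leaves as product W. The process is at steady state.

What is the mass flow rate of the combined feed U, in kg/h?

Overall Na2SO4 balance (none leaves overhead): Na2SO4 in fresh feed = Na2SO4 in product, i.e. 574×0.055 = (1−0.198)·M·0.326.
M = 31.57/(0.326×0.802) = 120.75 kg/h.
Recycle P = 0.198×120.75 = 23.908 kg/h.
Combined feed U = 574 + 23.908 = 597.91 kg/h.

597.9 kg/h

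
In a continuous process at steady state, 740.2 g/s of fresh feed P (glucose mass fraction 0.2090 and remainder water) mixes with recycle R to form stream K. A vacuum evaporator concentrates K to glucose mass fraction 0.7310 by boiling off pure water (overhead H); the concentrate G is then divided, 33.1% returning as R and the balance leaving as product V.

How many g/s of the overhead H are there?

Overall glucose balance (none leaves overhead): glucose in fresh feed = glucose in product, i.e. 740.2×0.209 = (1−0.331)·G·0.731.
G = 154.7/(0.731×0.669) = 316.34 g/s.
Recycle R = 0.331×316.34 = 104.71 g/s.
Combined feed K = 740.2 + 104.71 = 844.91 g/s.
Overhead H = K − G = 844.91 − 316.34 = 528.57 g/s.

528.6 g/s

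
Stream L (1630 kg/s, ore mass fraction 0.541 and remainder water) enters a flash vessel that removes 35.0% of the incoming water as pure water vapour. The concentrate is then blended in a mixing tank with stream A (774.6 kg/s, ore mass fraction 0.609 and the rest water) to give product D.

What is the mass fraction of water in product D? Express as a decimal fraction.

Vapour removed = 0.350×0.459×1630 = 261.86 kg/s; concentrate = 1368.1 kg/s.
water reaching the mixer = 486.31 (from concentrate) + 774.6×0.391 = 789.18 kg/s.
Product flow = 1368.1 + 774.6 = 2142.7 kg/s; water fraction = 0.368.

0.368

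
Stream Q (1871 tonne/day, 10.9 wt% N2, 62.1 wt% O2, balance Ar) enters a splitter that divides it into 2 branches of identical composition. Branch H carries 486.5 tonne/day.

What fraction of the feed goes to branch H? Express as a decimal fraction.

Fraction to H = 486.5/1871 = 0.2600.

0.260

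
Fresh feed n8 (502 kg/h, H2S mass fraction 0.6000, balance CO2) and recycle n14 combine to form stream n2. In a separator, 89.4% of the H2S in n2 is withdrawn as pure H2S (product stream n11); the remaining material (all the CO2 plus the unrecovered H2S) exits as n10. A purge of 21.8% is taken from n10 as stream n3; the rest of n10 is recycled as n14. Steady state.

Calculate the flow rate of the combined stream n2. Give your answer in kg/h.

CO2 enters only via n8 and leaves only via the purge: 502×0.400 = 0.218×(CO2 in n10), and the separator passes all CO2, so CO2 in n2 = CO2 in n10 = 921.1 kg/h.
H2S in n2: m_A = 502×0.600 + (1−0.218)·(1−0.894)·m_A, so m_A = 301.2/0.9171 = 328.42 kg/h.
n2 = 328.42 + 921.1 = 1249.5 kg/h.

1250 kg/h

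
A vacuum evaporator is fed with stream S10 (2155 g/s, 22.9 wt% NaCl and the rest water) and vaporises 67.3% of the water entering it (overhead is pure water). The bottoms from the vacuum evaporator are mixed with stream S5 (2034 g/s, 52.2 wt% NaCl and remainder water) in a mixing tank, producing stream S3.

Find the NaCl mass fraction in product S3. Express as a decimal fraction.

Vapour removed = 0.673×0.771×2155 = 1118.2 g/s; concentrate = 1036.8 g/s.
NaCl reaching the mixer = 493.5 (from concentrate) + 2034×0.522 = 1555.2 g/s.
Product flow = 1036.8 + 2034 = 3070.8 g/s; NaCl fraction = 0.5065.

0.5065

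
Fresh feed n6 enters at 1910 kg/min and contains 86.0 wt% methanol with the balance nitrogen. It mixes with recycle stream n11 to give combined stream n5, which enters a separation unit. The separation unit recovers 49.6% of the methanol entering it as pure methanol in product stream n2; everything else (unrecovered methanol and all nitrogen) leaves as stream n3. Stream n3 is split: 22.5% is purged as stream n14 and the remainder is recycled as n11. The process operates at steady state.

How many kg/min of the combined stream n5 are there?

3884 kg/min

nitrogen enters only via n6 and leaves only via the purge: 1910×0.140 = 0.225×(nitrogen in n3), and the separation unit passes all nitrogen, so nitrogen in n5 = nitrogen in n3 = 1188.4 kg/min.
methanol in n5: m_A = 1910×0.860 + (1−0.225)·(1−0.496)·m_A, so m_A = 1642.6/0.6094 = 2695.4 kg/min.
n5 = 2695.4 + 1188.4 = 3883.9 kg/min.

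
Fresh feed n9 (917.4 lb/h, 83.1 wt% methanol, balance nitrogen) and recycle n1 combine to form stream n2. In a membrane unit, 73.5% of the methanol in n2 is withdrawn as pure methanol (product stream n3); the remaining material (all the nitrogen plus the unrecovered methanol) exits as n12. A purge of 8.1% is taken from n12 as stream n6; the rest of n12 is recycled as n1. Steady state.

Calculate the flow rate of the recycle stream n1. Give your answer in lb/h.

nitrogen enters only via n9 and leaves only via the purge: 917.4×0.169 = 0.081×(nitrogen in n12), and the membrane unit passes all nitrogen, so nitrogen in n2 = nitrogen in n12 = 1914.1 lb/h.
methanol in n2: m_A = 917.4×0.831 + (1−0.081)·(1−0.735)·m_A, so m_A = 762.36/0.7565 = 1007.8 lb/h.
n12 = (1−0.735)×1007.8 + 1914.1 = 2181.1 lb/h.
Recycle n1 = (1−0.081)×2181.1 = 2004.5 lb/h.

2004 lb/h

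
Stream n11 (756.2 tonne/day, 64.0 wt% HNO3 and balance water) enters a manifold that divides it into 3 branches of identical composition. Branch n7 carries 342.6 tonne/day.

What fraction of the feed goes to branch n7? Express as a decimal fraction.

0.453

Fraction to n7 = 342.6/756.2 = 0.4531.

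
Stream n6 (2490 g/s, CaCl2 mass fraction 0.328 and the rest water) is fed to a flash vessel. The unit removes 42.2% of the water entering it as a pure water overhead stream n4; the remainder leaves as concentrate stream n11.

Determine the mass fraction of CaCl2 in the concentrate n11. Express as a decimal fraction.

CaCl2 is not removed: 2490×0.328 = 816.72 g/s of CaCl2 enters n11.
water entering = 2490×0.672 = 1673.3 g/s; overhead removed = 0.422×1673.3 = 706.12 g/s.
Concentrate = 2490 − 706.12 = 1783.9 g/s.
Mass fraction = 816.72/1783.9 = 0.458.

0.458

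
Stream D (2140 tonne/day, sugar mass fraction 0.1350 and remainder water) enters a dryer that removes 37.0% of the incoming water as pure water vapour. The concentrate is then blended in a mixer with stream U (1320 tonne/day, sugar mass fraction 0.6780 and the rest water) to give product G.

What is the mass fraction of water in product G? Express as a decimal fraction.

0.5734

Vapour removed = 0.370×0.865×2140 = 684.91 tonne/day; concentrate = 1455.1 tonne/day.
water reaching the mixer = 1166.2 (from concentrate) + 1320×0.322 = 1591.2 tonne/day.
Product flow = 1455.1 + 1320 = 2775.1 tonne/day; water fraction = 0.5734.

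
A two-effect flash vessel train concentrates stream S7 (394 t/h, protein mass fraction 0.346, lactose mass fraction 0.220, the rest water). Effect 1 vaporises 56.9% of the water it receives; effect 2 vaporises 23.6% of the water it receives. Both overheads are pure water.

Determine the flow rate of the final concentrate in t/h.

water in feed = 394×0.434 = 171 t/h.
After stage 1: water left = (1−0.569)×171 = 73.699; stream total = 296.7 t/h.
After stage 2: water left = (1−0.236)×73.699 = 56.306; final concentrate = 279.31 t/h.

279.3 t/h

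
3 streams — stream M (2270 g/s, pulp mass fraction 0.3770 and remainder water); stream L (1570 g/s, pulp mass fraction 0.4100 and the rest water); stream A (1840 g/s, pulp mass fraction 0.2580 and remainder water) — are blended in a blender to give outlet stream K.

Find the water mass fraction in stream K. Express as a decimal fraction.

Total flow out = 2270 + 1570 + 1840 = 5680 g/s.
water in = 2270×0.623 + 1570×0.590 + 1840×0.742 = 3705.8 g/s.
water mass fraction in K = 3705.8/5680 = 0.6524.

0.6524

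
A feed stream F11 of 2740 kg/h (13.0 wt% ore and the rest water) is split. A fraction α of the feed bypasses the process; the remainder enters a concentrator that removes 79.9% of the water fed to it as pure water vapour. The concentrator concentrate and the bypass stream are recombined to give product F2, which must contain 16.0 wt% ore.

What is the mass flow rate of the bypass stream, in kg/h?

2001 kg/h

All 2740×0.130 = 356.2 kg/h of ore reaches F2, so F2 = 356.2/0.160 = 2226.2 kg/h and vapour = 513.75 kg/h.
The evaporator receives (1−α)·2740 of feed at 0.870 water and removes 0.799 of that water:
0.799×0.870×(1−α)×2740 = 513.75
(1−α) = 513.75/1904.7 = 0.2697;  α = 0.7303.
Bypass flow = 0.7303×2740 = 2000.9 kg/h.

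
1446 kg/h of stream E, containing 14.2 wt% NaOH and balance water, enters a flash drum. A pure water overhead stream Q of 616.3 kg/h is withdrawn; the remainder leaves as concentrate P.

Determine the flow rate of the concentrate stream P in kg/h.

Concentrate = 1446 − 616.3 = 829.7 kg/h.

829.7 kg/h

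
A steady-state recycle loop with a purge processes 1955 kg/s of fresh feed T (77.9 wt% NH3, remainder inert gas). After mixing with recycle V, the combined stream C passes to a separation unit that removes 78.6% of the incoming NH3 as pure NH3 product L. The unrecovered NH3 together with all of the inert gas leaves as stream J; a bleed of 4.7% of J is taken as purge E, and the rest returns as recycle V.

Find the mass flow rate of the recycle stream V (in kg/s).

inert gas enters only via T and leaves only via the purge: 1955×0.221 = 0.047×(inert gas in J), and the separation unit passes all inert gas, so inert gas in C = inert gas in J = 9192.7 kg/s.
NH3 in C: m_A = 1955×0.779 + (1−0.047)·(1−0.786)·m_A, so m_A = 1522.9/0.7961 = 1913.1 kg/s.
J = (1−0.786)×1913.1 + 9192.7 = 9602.1 kg/s.
Recycle V = (1−0.047)×9602.1 = 9150.8 kg/s.

9151 kg/s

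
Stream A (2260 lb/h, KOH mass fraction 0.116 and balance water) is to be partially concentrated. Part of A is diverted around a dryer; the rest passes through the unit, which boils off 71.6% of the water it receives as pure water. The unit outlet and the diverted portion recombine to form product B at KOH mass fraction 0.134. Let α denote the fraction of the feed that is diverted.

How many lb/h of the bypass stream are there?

1780 lb/h

All 2260×0.116 = 262.16 lb/h of KOH reaches B, so B = 262.16/0.134 = 1956.4 lb/h and vapour = 303.58 lb/h.
The evaporator receives (1−α)·2260 of feed at 0.884 water and removes 0.716 of that water:
0.716×0.884×(1−α)×2260 = 303.58
(1−α) = 303.58/1430.5 = 0.2122;  α = 0.7878.
Bypass flow = 0.7878×2260 = 1780.4 lb/h.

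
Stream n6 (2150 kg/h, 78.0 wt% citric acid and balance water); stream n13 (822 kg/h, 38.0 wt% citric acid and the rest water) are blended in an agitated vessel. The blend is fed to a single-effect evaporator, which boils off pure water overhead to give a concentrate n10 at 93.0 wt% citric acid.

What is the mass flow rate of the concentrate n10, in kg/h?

2139 kg/h

citric acid entering = 2150×0.780 + 822×0.380 = 1989.4 kg/h.
All citric acid reports to n10, so n10 = 1989.4/0.930 = 2139.1 kg/h.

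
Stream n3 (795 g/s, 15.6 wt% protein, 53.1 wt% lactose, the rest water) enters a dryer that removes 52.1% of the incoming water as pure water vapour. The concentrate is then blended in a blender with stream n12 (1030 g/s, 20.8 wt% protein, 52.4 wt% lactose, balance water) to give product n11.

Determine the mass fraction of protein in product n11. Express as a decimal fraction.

0.200

Vapour removed = 0.521×0.313×795 = 129.64 g/s; concentrate = 665.36 g/s.
protein reaching the mixer = 124.02 (from concentrate) + 1030×0.208 = 338.26 g/s.
Product flow = 665.36 + 1030 = 1695.4 g/s; protein fraction = 0.200.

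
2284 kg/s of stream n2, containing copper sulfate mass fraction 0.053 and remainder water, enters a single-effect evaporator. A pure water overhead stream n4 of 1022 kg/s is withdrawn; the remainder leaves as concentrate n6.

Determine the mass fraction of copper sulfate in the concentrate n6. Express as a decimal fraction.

copper sulfate is not removed: 2284×0.053 = 121.05 kg/s of copper sulfate enters n6.
Concentrate = 2284 − 1022 = 1262 kg/s.
Mass fraction = 121.05/1262 = 0.096.

0.096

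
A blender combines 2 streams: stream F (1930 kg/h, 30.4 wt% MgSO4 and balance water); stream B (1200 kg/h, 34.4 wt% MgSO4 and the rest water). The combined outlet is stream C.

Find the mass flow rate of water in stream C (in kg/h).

2130 kg/h

water out = water in = 1930×0.696 + 1200×0.656 = 2130.5 kg/h.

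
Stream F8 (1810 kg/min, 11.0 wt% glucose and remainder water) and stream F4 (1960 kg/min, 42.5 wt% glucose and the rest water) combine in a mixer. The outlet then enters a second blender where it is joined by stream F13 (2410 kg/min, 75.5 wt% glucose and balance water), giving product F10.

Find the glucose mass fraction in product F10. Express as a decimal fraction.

0.461

Overall, product flow = 6180 kg/min.
glucose in = 1810×0.110 + 1960×0.425 + 2410×0.755 = 2851.7 kg/min.
glucose fraction in F10 = 0.461.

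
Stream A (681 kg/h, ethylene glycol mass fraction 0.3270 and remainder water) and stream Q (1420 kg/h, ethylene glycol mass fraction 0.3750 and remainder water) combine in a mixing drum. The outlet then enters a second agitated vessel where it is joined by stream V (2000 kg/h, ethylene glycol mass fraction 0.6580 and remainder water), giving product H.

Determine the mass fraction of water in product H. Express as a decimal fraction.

Overall, product flow = 4101 kg/h.
water in = 681×0.673 + 1420×0.625 + 2000×0.342 = 2029.8 kg/h.
water fraction in H = 0.4950.

0.4950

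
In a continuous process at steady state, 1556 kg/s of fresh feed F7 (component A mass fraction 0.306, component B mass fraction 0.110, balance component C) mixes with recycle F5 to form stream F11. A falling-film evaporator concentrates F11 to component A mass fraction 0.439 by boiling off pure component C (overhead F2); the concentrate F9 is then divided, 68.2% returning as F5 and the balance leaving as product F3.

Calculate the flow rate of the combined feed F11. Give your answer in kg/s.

3882 kg/s

Overall component A balance (none leaves overhead): component A in fresh feed = component A in product, i.e. 1556×0.306 = (1−0.682)·F9·0.439.
F9 = 476.14/(0.439×0.318) = 3410.7 kg/s.
Recycle F5 = 0.682×3410.7 = 2326.1 kg/s.
Combined feed F11 = 1556 + 2326.1 = 3882.1 kg/s.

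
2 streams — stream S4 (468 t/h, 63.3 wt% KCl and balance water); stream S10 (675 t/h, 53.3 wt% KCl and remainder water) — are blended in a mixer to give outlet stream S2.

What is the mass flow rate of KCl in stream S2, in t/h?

656 t/h

KCl out = KCl in = 468×0.633 + 675×0.533 = 656.02 t/h.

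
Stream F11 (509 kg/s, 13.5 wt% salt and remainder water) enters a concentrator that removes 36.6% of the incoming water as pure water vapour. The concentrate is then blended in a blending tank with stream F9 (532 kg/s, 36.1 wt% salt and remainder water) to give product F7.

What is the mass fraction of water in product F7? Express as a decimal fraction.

0.704

Vapour removed = 0.366×0.865×509 = 161.14 kg/s; concentrate = 347.86 kg/s.
water reaching the mixer = 279.14 (from concentrate) + 532×0.639 = 619.09 kg/s.
Product flow = 347.86 + 532 = 879.86 kg/s; water fraction = 0.704.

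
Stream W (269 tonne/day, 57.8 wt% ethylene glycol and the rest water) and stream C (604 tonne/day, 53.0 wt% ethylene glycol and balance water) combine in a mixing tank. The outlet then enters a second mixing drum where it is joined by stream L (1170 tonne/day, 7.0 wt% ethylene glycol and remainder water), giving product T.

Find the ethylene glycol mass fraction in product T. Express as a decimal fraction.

0.273

Overall, product flow = 2043 tonne/day.
ethylene glycol in = 269×0.578 + 604×0.530 + 1170×0.070 = 557.5 tonne/day.
ethylene glycol fraction in T = 0.273.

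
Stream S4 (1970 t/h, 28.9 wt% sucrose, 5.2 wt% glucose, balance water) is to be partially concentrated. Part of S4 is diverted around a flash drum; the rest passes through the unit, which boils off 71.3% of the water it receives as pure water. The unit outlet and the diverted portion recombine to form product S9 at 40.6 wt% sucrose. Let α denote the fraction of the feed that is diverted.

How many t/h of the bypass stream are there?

761.8 t/h

All 1970×0.289 = 569.33 t/h of sucrose reaches S9, so S9 = 569.33/0.406 = 1402.3 t/h and vapour = 567.71 t/h.
The evaporator receives (1−α)·1970 of feed at 0.659 water and removes 0.713 of that water:
0.713×0.659×(1−α)×1970 = 567.71
(1−α) = 567.71/925.64 = 0.6133;  α = 0.3867.
Bypass flow = 0.3867×1970 = 761.77 t/h.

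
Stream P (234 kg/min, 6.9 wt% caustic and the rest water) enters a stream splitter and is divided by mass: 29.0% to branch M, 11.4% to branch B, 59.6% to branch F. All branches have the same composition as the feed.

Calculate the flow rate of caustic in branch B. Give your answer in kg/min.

1.841 kg/min

Branch B total = 0.114×234 = 26.676 kg/min.
caustic in B = 0.069×26.676 = 1.8406 kg/min.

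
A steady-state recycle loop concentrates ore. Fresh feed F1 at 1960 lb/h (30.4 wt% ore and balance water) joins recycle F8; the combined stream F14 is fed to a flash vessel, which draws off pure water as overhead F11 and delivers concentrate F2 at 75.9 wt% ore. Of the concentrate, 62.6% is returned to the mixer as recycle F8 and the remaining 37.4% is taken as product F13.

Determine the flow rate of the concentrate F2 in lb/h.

Overall ore balance (none leaves overhead): ore in fresh feed = ore in product, i.e. 1960×0.304 = (1−0.626)·F2·0.759.
F2 = 595.84/(0.759×0.374) = 2099 lb/h.

2099 lb/h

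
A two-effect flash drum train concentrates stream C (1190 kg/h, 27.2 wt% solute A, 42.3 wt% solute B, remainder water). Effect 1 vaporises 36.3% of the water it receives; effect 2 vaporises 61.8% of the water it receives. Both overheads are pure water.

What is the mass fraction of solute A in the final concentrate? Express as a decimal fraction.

water in feed = 1190×0.305 = 362.95 kg/h.
After stage 1: water left = (1−0.363)×362.95 = 231.2; stream total = 1058.2 kg/h.
After stage 2: water left = (1−0.618)×231.2 = 88.318; final concentrate = 915.37 kg/h.
solute A fraction = 323.68/915.37 = 0.3536.

0.3536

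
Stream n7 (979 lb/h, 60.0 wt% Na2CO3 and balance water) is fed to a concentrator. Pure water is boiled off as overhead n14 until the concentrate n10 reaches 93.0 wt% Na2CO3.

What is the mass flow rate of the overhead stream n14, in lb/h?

347.4 lb/h

Na2CO3 is conserved: 979×0.600 = 587.4 lb/h all reports to the concentrate.
Concentrate = 587.4/(target fraction) = 631.61 lb/h.
Overhead = 979 − 631.61 = 347.39 lb/h.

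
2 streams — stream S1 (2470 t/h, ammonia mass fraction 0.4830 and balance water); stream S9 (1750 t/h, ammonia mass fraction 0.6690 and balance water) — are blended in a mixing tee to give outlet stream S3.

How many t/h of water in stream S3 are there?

1856 t/h

water out = water in = 2470×0.517 + 1750×0.331 = 1856.2 t/h.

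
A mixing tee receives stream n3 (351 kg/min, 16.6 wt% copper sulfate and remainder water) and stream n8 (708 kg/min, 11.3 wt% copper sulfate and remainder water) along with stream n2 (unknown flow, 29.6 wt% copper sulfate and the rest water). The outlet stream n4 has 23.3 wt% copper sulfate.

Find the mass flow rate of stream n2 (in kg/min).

1722 kg/min

Let n2 be the unknown flow. Total out = 1059 + n2.
copper sulfate balance: 138.27 + 0.296·n2 = 0.233·(1059 + n2)
(0.296 − 0.233)·n2 = 0.233×1059 − 138.27 = 108.48
n2 = 108.48 / 0.063 = 1721.9 kg/min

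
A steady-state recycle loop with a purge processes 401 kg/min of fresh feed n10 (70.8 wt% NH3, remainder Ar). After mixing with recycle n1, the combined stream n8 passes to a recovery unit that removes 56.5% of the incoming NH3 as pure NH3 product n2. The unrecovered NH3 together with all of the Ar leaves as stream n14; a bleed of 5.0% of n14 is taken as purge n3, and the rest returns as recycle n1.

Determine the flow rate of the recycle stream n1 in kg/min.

Ar enters only via n10 and leaves only via the purge: 401×0.292 = 0.050×(Ar in n14), and the recovery unit passes all Ar, so Ar in n8 = Ar in n14 = 2341.8 kg/min.
NH3 in n8: m_A = 401×0.708 + (1−0.050)·(1−0.565)·m_A, so m_A = 283.91/0.5867 = 483.87 kg/min.
n14 = (1−0.565)×483.87 + 2341.8 = 2552.3 kg/min.
Recycle n1 = (1−0.050)×2552.3 = 2424.7 kg/min.

2425 kg/min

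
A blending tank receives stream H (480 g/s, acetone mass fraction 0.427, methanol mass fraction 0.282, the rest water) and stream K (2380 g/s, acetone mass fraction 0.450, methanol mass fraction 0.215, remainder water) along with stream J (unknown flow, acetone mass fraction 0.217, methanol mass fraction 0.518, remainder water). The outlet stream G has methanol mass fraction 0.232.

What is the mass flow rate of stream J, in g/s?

Let J be the unknown flow. Total out = 2860 + J.
methanol balance: 647.06 + 0.518·J = 0.232·(2860 + J)
(0.518 − 0.232)·J = 0.232×2860 − 647.06 = 16.46
J = 16.46 / 0.286 = 57.552 g/s

57.55 g/s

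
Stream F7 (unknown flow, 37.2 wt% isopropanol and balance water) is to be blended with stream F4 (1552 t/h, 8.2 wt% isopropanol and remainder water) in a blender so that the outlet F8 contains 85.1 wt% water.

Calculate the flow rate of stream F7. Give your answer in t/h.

Let F7 be the unknown flow. Total out = 1552 + F7.
water balance: 1424.7 + 0.628·F7 = 0.851·(1552 + F7)
(0.628 − 0.851)·F7 = 0.851×1552 − 1424.7 = -103.98
F7 = -103.98 / -0.223 = 466.3 t/h

466.3 t/h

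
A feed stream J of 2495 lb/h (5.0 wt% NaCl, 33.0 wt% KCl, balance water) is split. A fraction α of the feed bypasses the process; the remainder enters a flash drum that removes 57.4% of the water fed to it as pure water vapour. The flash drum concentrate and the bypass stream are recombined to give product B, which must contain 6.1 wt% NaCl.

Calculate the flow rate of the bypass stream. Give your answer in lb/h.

All 2495×0.050 = 124.75 lb/h of NaCl reaches B, so B = 124.75/0.061 = 2045.1 lb/h and vapour = 449.92 lb/h.
The evaporator receives (1−α)·2495 of feed at 0.620 water and removes 0.574 of that water:
0.574×0.620×(1−α)×2495 = 449.92
(1−α) = 449.92/887.92 = 0.5067;  α = 0.4933.
Bypass flow = 0.4933×2495 = 1230.8 lb/h.

1231 lb/h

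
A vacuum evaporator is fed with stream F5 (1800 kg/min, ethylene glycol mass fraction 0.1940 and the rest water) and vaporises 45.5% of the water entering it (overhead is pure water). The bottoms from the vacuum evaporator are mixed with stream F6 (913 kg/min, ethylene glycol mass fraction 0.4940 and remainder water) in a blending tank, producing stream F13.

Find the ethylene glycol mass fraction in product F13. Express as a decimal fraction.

Vapour removed = 0.455×0.806×1800 = 660.11 kg/min; concentrate = 1139.9 kg/min.
ethylene glycol reaching the mixer = 349.2 (from concentrate) + 913×0.494 = 800.22 kg/min.
Product flow = 1139.9 + 913 = 2052.9 kg/min; ethylene glycol fraction = 0.3898.

0.3898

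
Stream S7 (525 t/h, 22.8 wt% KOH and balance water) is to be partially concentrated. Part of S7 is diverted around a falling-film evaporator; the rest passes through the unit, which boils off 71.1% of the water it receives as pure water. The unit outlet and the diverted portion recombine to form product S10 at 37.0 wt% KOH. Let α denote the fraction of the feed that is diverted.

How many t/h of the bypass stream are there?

All 525×0.228 = 119.7 t/h of KOH reaches S10, so S10 = 119.7/0.370 = 323.51 t/h and vapour = 201.49 t/h.
The evaporator receives (1−α)·525 of feed at 0.772 water and removes 0.711 of that water:
0.711×0.772×(1−α)×525 = 201.49
(1−α) = 201.49/288.17 = 0.6992;  α = 0.3008.
Bypass flow = 0.3008×525 = 157.92 t/h.

157.9 t/h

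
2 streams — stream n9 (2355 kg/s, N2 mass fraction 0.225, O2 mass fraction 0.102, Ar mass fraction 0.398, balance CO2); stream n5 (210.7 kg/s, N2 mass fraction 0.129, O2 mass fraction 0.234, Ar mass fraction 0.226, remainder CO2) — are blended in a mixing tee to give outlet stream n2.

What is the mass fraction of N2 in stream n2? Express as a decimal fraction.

Total flow out = 2355 + 210.7 = 2565.7 kg/s.
N2 in = 2355×0.225 + 210.7×0.129 = 557.06 kg/s.
N2 mass fraction in n2 = 557.06/2565.7 = 0.217.

0.217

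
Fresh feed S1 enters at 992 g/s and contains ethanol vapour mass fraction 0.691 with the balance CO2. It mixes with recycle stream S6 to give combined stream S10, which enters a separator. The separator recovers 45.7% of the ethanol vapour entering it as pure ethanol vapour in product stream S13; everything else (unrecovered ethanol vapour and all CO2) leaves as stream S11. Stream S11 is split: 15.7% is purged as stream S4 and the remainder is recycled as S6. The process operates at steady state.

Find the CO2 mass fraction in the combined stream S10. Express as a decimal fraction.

0.607

CO2 enters only via S1 and leaves only via the purge: 992×0.309 = 0.157×(CO2 in S11), and the separator passes all CO2, so CO2 in S10 = CO2 in S11 = 1952.4 g/s.
ethanol vapour in S10: m_A = 992×0.691 + (1−0.157)·(1−0.457)·m_A, so m_A = 685.47/0.5423 = 1264.1 g/s.
S10 = 1264.1 + 1952.4 = 3216.5 g/s.
CO2 fraction in S10 = 1952.4/3216.5 = 0.607.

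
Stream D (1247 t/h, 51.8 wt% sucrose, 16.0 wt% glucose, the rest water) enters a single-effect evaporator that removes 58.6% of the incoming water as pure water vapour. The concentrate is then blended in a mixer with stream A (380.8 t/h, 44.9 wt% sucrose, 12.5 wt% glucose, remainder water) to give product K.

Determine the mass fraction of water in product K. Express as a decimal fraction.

Vapour removed = 0.586×0.322×1247 = 235.3 t/h; concentrate = 1011.7 t/h.
water reaching the mixer = 166.24 (from concentrate) + 380.8×0.426 = 328.46 t/h.
Product flow = 1011.7 + 380.8 = 1392.5 t/h; water fraction = 0.2359.

0.2359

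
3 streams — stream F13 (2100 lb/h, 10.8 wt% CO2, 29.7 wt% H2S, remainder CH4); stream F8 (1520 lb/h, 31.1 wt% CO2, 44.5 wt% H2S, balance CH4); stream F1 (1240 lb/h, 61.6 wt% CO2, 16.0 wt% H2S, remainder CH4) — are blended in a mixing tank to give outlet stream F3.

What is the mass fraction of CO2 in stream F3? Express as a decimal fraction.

0.301

Total flow out = 2100 + 1520 + 1240 = 4860 lb/h.
CO2 in = 2100×0.108 + 1520×0.311 + 1240×0.616 = 1463.4 lb/h.
CO2 mass fraction in F3 = 1463.4/4860 = 0.301.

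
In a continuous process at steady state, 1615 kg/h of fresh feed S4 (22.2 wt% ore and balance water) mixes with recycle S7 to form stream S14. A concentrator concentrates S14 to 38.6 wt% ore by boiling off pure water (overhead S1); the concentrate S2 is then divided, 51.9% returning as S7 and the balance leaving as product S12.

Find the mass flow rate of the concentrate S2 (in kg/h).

1931 kg/h

Overall ore balance (none leaves overhead): ore in fresh feed = ore in product, i.e. 1615×0.222 = (1−0.519)·S2·0.386.
S2 = 358.53/(0.386×0.481) = 1931 kg/h.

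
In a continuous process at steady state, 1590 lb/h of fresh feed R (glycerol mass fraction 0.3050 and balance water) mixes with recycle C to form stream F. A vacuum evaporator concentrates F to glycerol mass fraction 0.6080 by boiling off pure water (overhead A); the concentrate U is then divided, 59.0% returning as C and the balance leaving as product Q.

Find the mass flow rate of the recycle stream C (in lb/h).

Overall glycerol balance (none leaves overhead): glycerol in fresh feed = glycerol in product, i.e. 1590×0.305 = (1−0.590)·U·0.608.
U = 484.95/(0.608×0.410) = 1945.4 lb/h.
Recycle C = 0.590×1945.4 = 1147.8 lb/h.

1148 lb/h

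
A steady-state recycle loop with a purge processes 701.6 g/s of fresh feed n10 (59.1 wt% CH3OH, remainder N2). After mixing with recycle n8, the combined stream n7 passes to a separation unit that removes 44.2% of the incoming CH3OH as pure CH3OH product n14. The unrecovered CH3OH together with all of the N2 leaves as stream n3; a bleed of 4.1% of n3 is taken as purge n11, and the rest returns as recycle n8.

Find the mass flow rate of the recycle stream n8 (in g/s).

N2 enters only via n10 and leaves only via the purge: 701.6×0.409 = 0.041×(N2 in n3), and the separation unit passes all N2, so N2 in n7 = N2 in n3 = 6998.9 g/s.
CH3OH in n7: m_A = 701.6×0.591 + (1−0.041)·(1−0.442)·m_A, so m_A = 414.65/0.4649 = 891.94 g/s.
n3 = (1−0.442)×891.94 + 6998.9 = 7496.6 g/s.
Recycle n8 = (1−0.041)×7496.6 = 7189.2 g/s.

7189 g/s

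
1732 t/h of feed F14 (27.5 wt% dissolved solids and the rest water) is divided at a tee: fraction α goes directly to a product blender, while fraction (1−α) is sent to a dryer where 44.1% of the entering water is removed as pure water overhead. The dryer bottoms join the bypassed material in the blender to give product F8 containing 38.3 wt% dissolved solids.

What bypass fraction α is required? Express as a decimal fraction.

All 1732×0.275 = 476.3 t/h of dissolved solids reaches F8, so F8 = 476.3/0.383 = 1243.6 t/h and vapour = 488.4 t/h.
The evaporator receives (1−α)·1732 of feed at 0.725 water and removes 0.441 of that water:
0.441×0.725×(1−α)×1732 = 488.4
(1−α) = 488.4/553.76 = 0.8820;  α = 0.1180.

0.118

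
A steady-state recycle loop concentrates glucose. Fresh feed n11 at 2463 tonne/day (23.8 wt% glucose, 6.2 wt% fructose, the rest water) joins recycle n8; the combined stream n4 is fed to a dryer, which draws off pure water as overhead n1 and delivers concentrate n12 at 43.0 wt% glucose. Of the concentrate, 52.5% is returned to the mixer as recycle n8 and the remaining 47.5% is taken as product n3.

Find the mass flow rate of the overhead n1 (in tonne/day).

Overall glucose balance (none leaves overhead): glucose in fresh feed = glucose in product, i.e. 2463×0.238 = (1−0.525)·n12·0.430.
n12 = 586.19/(0.430×0.475) = 2870 tonne/day.
Recycle n8 = 0.525×2870 = 1506.7 tonne/day.
Combined feed n4 = 2463 + 1506.7 = 3969.7 tonne/day.
Overhead n1 = n4 − n12 = 3969.7 − 2870 = 1099.8 tonne/day.

1100 tonne/day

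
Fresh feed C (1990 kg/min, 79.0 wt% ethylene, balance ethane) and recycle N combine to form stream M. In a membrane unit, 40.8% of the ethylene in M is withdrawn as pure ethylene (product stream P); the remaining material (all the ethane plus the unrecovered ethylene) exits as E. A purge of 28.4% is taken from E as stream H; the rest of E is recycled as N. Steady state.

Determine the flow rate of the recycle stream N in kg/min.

ethane enters only via C and leaves only via the purge: 1990×0.210 = 0.284×(ethane in E), and the membrane unit passes all ethane, so ethane in M = ethane in E = 1471.5 kg/min.
ethylene in M: m_A = 1990×0.790 + (1−0.284)·(1−0.408)·m_A, so m_A = 1572.1/0.5761 = 2728.7 kg/min.
E = (1−0.408)×2728.7 + 1471.5 = 3086.9 kg/min.
Recycle N = (1−0.284)×3086.9 = 2210.2 kg/min.

2210 kg/min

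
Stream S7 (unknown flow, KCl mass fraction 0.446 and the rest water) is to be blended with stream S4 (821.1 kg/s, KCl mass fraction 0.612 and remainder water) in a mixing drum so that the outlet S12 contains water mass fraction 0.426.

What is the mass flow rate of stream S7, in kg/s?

Let S7 be the unknown flow. Total out = 821.1 + S7.
water balance: 318.59 + 0.554·S7 = 0.426·(821.1 + S7)
(0.554 − 0.426)·S7 = 0.426×821.1 − 318.59 = 31.202
S7 = 31.202 / 0.128 = 243.76 kg/s

243.8 kg/s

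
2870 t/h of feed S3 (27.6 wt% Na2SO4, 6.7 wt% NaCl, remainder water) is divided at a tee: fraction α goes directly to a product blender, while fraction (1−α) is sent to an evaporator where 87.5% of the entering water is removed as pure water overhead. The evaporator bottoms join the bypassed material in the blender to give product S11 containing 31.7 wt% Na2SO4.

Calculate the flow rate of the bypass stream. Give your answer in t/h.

2224 t/h

All 2870×0.276 = 792.12 t/h of Na2SO4 reaches S11, so S11 = 792.12/0.317 = 2498.8 t/h and vapour = 371.2 t/h.
The evaporator receives (1−α)·2870 of feed at 0.657 water and removes 0.875 of that water:
0.875×0.657×(1−α)×2870 = 371.2
(1−α) = 371.2/1649.9 = 0.2250;  α = 0.7750.
Bypass flow = 0.7750×2870 = 2224.3 t/h.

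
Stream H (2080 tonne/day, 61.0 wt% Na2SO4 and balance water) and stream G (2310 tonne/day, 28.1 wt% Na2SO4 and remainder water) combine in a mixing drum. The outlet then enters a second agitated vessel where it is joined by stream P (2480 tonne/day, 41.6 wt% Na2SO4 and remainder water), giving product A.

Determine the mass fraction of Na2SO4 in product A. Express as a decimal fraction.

0.429

Overall, product flow = 6870 tonne/day.
Na2SO4 in = 2080×0.610 + 2310×0.281 + 2480×0.416 = 2949.6 tonne/day.
Na2SO4 fraction in A = 0.429.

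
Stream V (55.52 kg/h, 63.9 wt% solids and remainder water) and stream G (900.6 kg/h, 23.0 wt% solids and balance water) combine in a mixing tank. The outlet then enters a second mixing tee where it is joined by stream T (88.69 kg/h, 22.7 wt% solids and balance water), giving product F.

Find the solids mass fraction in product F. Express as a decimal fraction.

Overall, product flow = 1044.8 kg/h.
solids in = 55.52×0.639 + 900.6×0.230 + 88.69×0.227 = 262.75 kg/h.
solids fraction in F = 0.251.

0.251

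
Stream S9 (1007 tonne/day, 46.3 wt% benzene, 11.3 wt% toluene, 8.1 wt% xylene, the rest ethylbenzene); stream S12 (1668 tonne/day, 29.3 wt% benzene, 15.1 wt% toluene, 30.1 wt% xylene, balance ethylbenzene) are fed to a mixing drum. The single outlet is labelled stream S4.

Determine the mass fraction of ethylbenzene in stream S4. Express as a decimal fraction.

Total flow out = 1007 + 1668 = 2675 tonne/day.
ethylbenzene in = 1007×0.343 + 1668×0.255 = 770.74 tonne/day.
ethylbenzene mass fraction in S4 = 770.74/2675 = 0.288.

0.288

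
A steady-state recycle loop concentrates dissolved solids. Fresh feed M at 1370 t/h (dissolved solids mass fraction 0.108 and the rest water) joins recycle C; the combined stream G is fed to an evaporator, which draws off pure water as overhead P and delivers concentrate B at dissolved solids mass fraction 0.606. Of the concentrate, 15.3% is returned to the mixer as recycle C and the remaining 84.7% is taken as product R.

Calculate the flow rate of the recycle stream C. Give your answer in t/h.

44.1 t/h

Overall dissolved solids balance (none leaves overhead): dissolved solids in fresh feed = dissolved solids in product, i.e. 1370×0.108 = (1−0.153)·B·0.606.
B = 147.96/(0.606×0.847) = 288.26 t/h.
Recycle C = 0.153×288.26 = 44.104 t/h.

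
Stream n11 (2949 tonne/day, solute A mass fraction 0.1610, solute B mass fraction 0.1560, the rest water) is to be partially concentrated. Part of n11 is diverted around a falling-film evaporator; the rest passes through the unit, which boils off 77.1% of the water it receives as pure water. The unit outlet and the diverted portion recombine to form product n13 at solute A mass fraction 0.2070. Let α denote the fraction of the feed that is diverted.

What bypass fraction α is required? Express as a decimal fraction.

0.578

All 2949×0.161 = 474.79 tonne/day of solute A reaches n13, so n13 = 474.79/0.207 = 2293.7 tonne/day and vapour = 655.33 tonne/day.
The evaporator receives (1−α)·2949 of feed at 0.683 water and removes 0.771 of that water:
0.771×0.683×(1−α)×2949 = 655.33
(1−α) = 655.33/1552.9 = 0.4220;  α = 0.5780.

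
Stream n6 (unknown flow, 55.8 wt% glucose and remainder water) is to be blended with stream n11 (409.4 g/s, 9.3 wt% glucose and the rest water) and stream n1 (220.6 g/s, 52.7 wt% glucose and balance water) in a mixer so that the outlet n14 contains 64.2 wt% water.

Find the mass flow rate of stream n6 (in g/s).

356 g/s

Let n6 be the unknown flow. Total out = 630 + n6.
water balance: 475.67 + 0.442·n6 = 0.642·(630 + n6)
(0.442 − 0.642)·n6 = 0.642×630 − 475.67 = -71.21
n6 = -71.21 / -0.200 = 356.05 g/s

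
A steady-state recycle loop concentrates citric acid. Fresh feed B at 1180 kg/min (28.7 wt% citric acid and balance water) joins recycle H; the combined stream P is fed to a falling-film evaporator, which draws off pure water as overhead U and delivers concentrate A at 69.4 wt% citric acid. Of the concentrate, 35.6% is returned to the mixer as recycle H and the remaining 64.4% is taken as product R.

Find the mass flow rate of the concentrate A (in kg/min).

Overall citric acid balance (none leaves overhead): citric acid in fresh feed = citric acid in product, i.e. 1180×0.287 = (1−0.356)·A·0.694.
A = 338.66/(0.694×0.644) = 757.74 kg/min.

757.7 kg/min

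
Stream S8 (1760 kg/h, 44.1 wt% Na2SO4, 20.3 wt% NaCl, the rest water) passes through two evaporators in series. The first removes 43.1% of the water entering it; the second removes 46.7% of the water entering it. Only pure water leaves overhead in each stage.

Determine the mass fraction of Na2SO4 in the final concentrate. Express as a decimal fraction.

0.5865

water in feed = 1760×0.356 = 626.56 kg/h.
After stage 1: water left = (1−0.431)×626.56 = 356.51; stream total = 1490 kg/h.
After stage 2: water left = (1−0.467)×356.51 = 190.02; final concentrate = 1323.5 kg/h.
Na2SO4 fraction = 776.16/1323.5 = 0.5865.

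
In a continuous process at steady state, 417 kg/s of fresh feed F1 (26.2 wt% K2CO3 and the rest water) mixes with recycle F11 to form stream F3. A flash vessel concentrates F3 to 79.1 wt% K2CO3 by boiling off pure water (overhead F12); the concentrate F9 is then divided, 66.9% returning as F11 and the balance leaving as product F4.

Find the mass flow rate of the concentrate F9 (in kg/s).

417.3 kg/s

Overall K2CO3 balance (none leaves overhead): K2CO3 in fresh feed = K2CO3 in product, i.e. 417×0.262 = (1−0.669)·F9·0.791.
F9 = 109.25/(0.791×0.331) = 417.29 kg/s.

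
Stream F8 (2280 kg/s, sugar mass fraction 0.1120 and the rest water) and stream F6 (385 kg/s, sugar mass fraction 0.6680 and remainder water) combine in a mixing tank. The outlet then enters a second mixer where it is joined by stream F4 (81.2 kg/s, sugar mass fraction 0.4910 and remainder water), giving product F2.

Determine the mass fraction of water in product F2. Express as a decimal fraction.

Overall, product flow = 2746.2 kg/s.
water in = 2280×0.888 + 385×0.332 + 81.2×0.509 = 2193.8 kg/s.
water fraction in F2 = 0.7988.

0.7988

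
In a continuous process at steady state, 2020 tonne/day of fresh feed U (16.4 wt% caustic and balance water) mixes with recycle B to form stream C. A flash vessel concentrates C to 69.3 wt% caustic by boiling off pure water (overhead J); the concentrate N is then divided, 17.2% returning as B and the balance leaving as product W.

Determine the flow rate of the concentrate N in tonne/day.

577.3 tonne/day

Overall caustic balance (none leaves overhead): caustic in fresh feed = caustic in product, i.e. 2020×0.164 = (1−0.172)·N·0.693.
N = 331.28/(0.693×0.828) = 577.34 tonne/day.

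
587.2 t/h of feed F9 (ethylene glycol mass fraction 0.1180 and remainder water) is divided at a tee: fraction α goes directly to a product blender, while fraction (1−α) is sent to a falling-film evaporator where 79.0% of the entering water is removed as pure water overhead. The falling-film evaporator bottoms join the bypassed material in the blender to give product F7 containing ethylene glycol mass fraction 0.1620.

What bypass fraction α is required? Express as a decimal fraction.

0.610

All 587.2×0.118 = 69.29 t/h of ethylene glycol reaches F7, so F7 = 69.29/0.162 = 427.71 t/h and vapour = 159.49 t/h.
The evaporator receives (1−α)·587.2 of feed at 0.882 water and removes 0.790 of that water:
0.790×0.882×(1−α)×587.2 = 159.49
(1−α) = 159.49/409.15 = 0.3898;  α = 0.6102.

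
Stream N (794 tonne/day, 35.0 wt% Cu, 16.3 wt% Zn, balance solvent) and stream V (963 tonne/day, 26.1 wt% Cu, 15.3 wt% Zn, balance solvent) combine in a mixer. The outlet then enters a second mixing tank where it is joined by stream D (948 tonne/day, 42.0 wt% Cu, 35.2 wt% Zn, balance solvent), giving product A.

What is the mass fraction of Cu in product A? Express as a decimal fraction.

0.343

Overall, product flow = 2705 tonne/day.
Cu in = 794×0.350 + 963×0.261 + 948×0.420 = 927.4 tonne/day.
Cu fraction in A = 0.343.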